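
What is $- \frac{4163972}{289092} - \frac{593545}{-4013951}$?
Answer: $- \frac{4135597615558}{290100280623} \approx -14.256$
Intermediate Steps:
$- \frac{4163972}{289092} - \frac{593545}{-4013951} = \left(-4163972\right) \frac{1}{289092} - - \frac{593545}{4013951} = - \frac{1040993}{72273} + \frac{593545}{4013951} = - \frac{4135597615558}{290100280623}$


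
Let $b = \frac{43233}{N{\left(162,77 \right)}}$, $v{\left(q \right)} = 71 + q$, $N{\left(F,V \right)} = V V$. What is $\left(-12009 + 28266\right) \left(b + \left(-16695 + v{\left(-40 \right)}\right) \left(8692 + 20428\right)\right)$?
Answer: $- \frac{46772703922848159}{5929} \approx -7.8888 \cdot 10^{12}$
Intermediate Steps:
$N{\left(F,V \right)} = V^{2}$
$b = \frac{43233}{5929}$ ($b = \frac{43233}{77^{2}} = \frac{43233}{5929} \approx 7.2918$)
$\left(-12009 + 28266\right) \left(b + \left(-16695 + v{\left(-40 \right)}\right) \left(8692 + 20428\right)\right) = \left(-12009 + 28266\right) \left(\frac{43233}{5929} + \left(-16695 + \left(71 - 40\right)\right) \left(8692 + 20428\right)\right) = 16257 \left(\frac{43233}{5929} + \left(-16695 + 31\right) 29120\right) = 16257 \left(\frac{43233}{5929} - 485255680\right) = 16257 \left(- \frac{2877080883487}{5929}\right) = - \frac{46772703922848159}{5929}$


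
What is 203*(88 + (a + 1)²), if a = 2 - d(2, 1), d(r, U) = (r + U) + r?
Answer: 18676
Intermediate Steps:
d(r, U) = U + 2*r (d(r, U) = (U + r) + r = U + 2*r)
a = -3 (a = 2 - (1 + 2*2) = 2 - (1 + 4) = 2 - 1*5 = 2 - 5 = -3)
203*(88 + (a + 1)²) = 203*(88 + (-3 + 1)²) = 203*(88 + (-2)²) = 203*(88 + 4) = 203*92 = 18676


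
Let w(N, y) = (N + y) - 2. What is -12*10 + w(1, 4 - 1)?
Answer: -118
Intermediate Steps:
w(N, y) = -2 + N + y
-12*10 + w(1, 4 - 1) = -12*10 + (-2 + 1 + (4 - 1)) = -120 + (-2 + 1 + 3) = -120 + 2 = -118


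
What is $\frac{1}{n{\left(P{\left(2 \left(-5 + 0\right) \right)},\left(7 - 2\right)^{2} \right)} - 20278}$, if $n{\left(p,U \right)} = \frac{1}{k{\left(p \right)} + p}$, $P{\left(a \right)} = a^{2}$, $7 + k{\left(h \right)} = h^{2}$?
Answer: $- \frac{10093}{204665853} \approx -4.9315 \cdot 10^{-5}$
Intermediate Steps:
$k{\left(h \right)} = -7 + h^{2}$
$n{\left(p,U \right)} = \frac{1}{-7 + p + p^{2}}$ ($n{\left(p,U \right)} = \frac{1}{\left(-7 + p^{2}\right) + p} = \frac{1}{-7 + p + p^{2}}$)
$\frac{1}{n{\left(P{\left(2 \left(-5 + 0\right) \right)},\left(7 - 2\right)^{2} \right)} - 20278} = \frac{1}{\frac{1}{-7 + \left(2 \left(-5 + 0\right)\right)^{2} + \left(\left(2 \left(-5 + 0\right)\right)^{2}\right)^{2}} - 20278} = \frac{1}{\frac{1}{-7 + \left(2 \left(-5\right)\right)^{2} + \left(\left(2 \left(-5\right)\right)^{2}\right)^{2}} - 20278} = \frac{1}{\frac{1}{-7 + \left(-10\right)^{2} + \left(\left(-10\right)^{2}\right)^{2}} - 20278} = \frac{1}{\frac{1}{-7 + 100 + 100^{2}} - 20278} = \frac{1}{\frac{1}{-7 + 100 + 10000} - 20278} = \frac{1}{\frac{1}{10093} - 20278} = \frac{1}{- \frac{204665853}{10093}} = - \frac{10093}{204665853}$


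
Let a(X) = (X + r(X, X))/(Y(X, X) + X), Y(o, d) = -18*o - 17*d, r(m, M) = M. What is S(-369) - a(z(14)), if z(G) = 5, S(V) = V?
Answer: -6272/17 ≈ -368.94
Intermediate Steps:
a(X) = -1/17 (a(X) = (X + X)/((-18*X - 17*X) + X) = (2*X)/(-35*X + X) = (2*X)/((-34*X)) = (2*X)*(-1/(34*X)) = -1/17)
S(-369) - a(z(14)) = -369 - 1*(-1/17) = -369 + 1/17 = -6272/17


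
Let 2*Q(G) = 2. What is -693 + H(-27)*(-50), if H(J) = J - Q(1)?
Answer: 707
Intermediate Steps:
Q(G) = 1 (Q(G) = (½)*2 = 1)
H(J) = -1 + J (H(J) = J - 1*1 = J - 1 = -1 + J)
-693 + H(-27)*(-50) = -693 + (-1 - 27)*(-50) = -693 - 28*(-50) = -693 + 1400 = 707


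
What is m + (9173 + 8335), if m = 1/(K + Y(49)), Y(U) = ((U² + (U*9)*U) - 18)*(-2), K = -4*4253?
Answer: 1137949967/64996 ≈ 17508.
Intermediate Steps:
K = -17012
Y(U) = 36 - 20*U² (Y(U) = ((U² + (9*U)*U) - 18)*(-2) = ((U² + 9*U²) - 18)*(-2) = (10*U² - 18)*(-2) = (-18 + 10*U²)*(-2) = 36 - 20*U²)
m = -1/64996 (m = 1/(-17012 + (36 - 20*49²)) = 1/(-17012 + (36 - 20*2401)) = 1/(-17012 + (36 - 48020)) = 1/(-17012 - 47984) = 1/(-64996) = -1/64996 ≈ -1.5386e-5)
m + (9173 + 8335) = -1/64996 + (9173 + 8335) = -1/64996 + 17508 = 1137949967/64996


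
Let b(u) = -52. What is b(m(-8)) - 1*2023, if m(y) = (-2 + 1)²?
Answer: -2075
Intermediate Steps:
m(y) = 1 (m(y) = (-1)² = 1)
b(m(-8)) - 1*2023 = -52 - 1*2023 = -52 - 2023 = -2075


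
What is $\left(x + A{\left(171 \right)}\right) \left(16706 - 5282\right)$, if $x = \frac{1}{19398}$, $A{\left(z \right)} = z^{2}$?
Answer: $\frac{1079981013776}{3233} \approx 3.3405 \cdot 10^{8}$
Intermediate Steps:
$x = \frac{1}{19398} \approx 5.1552 \cdot 10^{-5}$
$\left(x + A{\left(171 \right)}\right) \left(16706 - 5282\right) = \left(\frac{1}{19398} + 171^{2}\right) \left(16706 - 5282\right) = \left(\frac{1}{19398} + 29241\right) 11424 = \frac{567216919}{19398} \cdot 11424 = \frac{1079981013776}{3233}$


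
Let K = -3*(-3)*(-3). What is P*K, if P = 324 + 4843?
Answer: -139509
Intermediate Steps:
K = -27 (K = 9*(-3) = -27)
P = 5167
P*K = 5167*(-27) = -139509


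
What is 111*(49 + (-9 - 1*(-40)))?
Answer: 8880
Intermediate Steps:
111*(49 + (-9 - 1*(-40))) = 111*(49 + (-9 + 40)) = 111*(49 + 31) = 111*80 = 8880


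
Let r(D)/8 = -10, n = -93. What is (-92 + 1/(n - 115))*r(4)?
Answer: 95685/13 ≈ 7360.4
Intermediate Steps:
r(D) = -80 (r(D) = 8*(-10) = -80)
(-92 + 1/(n - 115))*r(4) = (-92 + 1/(-93 - 115))*(-80) = (-92 + 1/(-208))*(-80) = (-92 - 1/208)*(-80) = -19137/208*(-80) = 95685/13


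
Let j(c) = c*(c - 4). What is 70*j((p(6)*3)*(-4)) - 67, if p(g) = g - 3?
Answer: 100733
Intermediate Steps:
p(g) = -3 + g
j(c) = c*(-4 + c)
70*j((p(6)*3)*(-4)) - 67 = 70*((((-3 + 6)*3)*(-4))*(-4 + ((-3 + 6)*3)*(-4))) - 67 = 70*(((3*3)*(-4))*(-4 + (3*3)*(-4))) - 67 = 70*((9*(-4))*(-4 + 9*(-4))) - 67 = 70*(-36*(-4 - 36)) - 67 = 70*(-36*(-40)) - 67 = 70*1440 - 67 = 100800 - 67 = 100733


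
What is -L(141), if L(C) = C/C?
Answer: -1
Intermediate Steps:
L(C) = 1
-L(141) = -1*1 = -1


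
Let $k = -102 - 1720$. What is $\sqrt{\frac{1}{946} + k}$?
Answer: $\frac{i \sqrt{1630536006}}{946} \approx 42.685 i$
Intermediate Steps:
$k = -1822$
$\sqrt{\frac{1}{946} + k} = \sqrt{\frac{1}{946} - 1822} = \sqrt{- \frac{1723611}{946}} = \frac{i \sqrt{1630536006}}{946}$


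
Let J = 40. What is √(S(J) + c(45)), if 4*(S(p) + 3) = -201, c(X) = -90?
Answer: I*√573/2 ≈ 11.969*I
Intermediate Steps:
S(p) = -213/4 (S(p) = -3 + (¼)*(-201) = -3 - 201/4 = -213/4)
√(S(J) + c(45)) = √(-213/4 - 90) = √(-573/4) = I*√573/2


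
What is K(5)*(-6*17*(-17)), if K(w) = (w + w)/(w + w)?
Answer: 1734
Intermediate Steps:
K(w) = 1 (K(w) = (2*w)/((2*w)) = (2*w)*(1/(2*w)) = 1)
K(5)*(-6*17*(-17)) = 1*(-6*17*(-17)) = 1*(-102*(-17)) = 1*1734 = 1734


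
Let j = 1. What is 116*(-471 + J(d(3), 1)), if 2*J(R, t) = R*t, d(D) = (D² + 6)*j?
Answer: -53766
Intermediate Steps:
d(D) = 6 + D² (d(D) = (D² + 6)*1 = (6 + D²)*1 = 6 + D²)
J(R, t) = R*t/2 (J(R, t) = (R*t)/2 = R*t/2)
116*(-471 + J(d(3), 1)) = 116*(-471 + (½)*(6 + 3²)*1) = 116*(-471 + (½)*(6 + 9)*1) = 116*(-471 + (½)*15*1) = 116*(-471 + 15/2) = 116*(-927/2) = -53766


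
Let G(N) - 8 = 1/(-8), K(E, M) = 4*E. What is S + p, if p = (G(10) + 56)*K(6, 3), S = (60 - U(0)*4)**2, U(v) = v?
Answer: 5133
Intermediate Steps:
G(N) = 63/8 (G(N) = 8 + 1/(-8) = 8 - 1/8 = 63/8)
S = 3600 (S = (60 - 0*4)**2 = (60 - 1*0)**2 = (60 + 0)**2 = 60**2 = 3600)
p = 1533 (p = (63/8 + 56)*(4*6) = (511/8)*24 = 1533)
S + p = 3600 + 1533 = 5133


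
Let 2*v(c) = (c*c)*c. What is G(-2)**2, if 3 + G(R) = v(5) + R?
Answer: 13225/4 ≈ 3306.3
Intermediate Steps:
v(c) = c**3/2 (v(c) = ((c*c)*c)/2 = (c**2*c)/2 = c**3/2)
G(R) = 119/2 + R (G(R) = -3 + ((1/2)*5**3 + R) = -3 + ((1/2)*125 + R) = -3 + (125/2 + R) = 119/2 + R)
G(-2)**2 = (119/2 - 2)**2 = (115/2)**2 = 13225/4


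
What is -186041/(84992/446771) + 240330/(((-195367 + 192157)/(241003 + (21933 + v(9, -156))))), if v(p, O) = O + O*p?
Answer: -186856911921289/9094144 ≈ -2.0547e+7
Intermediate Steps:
-186041/(84992/446771) + 240330/(((-195367 + 192157)/(241003 + (21933 + v(9, -156))))) = -186041/(84992/446771) + 240330/(((-195367 + 192157)/(241003 + (21933 - 156*(1 + 9))))) = -186041/(84992*(1/446771)) + 240330/((-3210/(241003 + (21933 - 156*10)))) = -186041/84992/446771 + 240330/((-3210/(241003 + (21933 - 1560)))) = -186041*446771/84992 + 240330/((-3210/(241003 + 20373))) = -83117723611/84992 + 240330/((-3210/261376)) = -83117723611/84992 + 240330/((-3210*1/261376)) = -83117723611/84992 + 240330/(-1605/130688) = -83117723611/84992 + 240330*(-130688/1605) = -83117723611/84992 - 2093883136/107 = -186856911921289/9094144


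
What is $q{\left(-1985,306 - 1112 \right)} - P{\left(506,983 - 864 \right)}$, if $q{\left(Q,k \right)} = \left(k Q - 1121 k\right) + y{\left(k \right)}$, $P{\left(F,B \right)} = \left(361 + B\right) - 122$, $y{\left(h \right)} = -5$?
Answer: $2503073$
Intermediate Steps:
$P{\left(F,B \right)} = 239 + B$
$q{\left(Q,k \right)} = -5 - 1121 k + Q k$ ($q{\left(Q,k \right)} = \left(k Q - 1121 k\right) - 5 = \left(Q k - 1121 k\right) - 5 = \left(- 1121 k + Q k\right) - 5 = -5 - 1121 k + Q k$)
$q{\left(-1985,306 - 1112 \right)} - P{\left(506,983 - 864 \right)} = \left(-5 - 1121 \left(306 - 1112\right) - 1985 \left(306 - 1112\right)\right) - \left(239 + \left(983 - 864\right)\right) = \left(-5 - 1121 \left(306 - 1112\right) - 1985 \left(306 - 1112\right)\right) - \left(239 + 119\right) = \left(-5 - -903526 - -1599910\right) - 358 = \left(-5 + 903526 + 1599910\right) - 358 = 2503431 - 358 = 2503073$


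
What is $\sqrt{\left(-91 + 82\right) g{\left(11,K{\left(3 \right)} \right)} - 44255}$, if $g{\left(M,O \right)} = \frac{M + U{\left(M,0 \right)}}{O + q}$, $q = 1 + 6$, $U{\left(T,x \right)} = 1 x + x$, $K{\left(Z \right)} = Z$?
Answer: $\frac{i \sqrt{4426490}}{10} \approx 210.39 i$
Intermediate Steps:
$U{\left(T,x \right)} = 2 x$ ($U{\left(T,x \right)} = x + x = 2 x$)
$q = 7$
$g{\left(M,O \right)} = \frac{M}{7 + O}$ ($g{\left(M,O \right)} = \frac{M + 2 \cdot 0}{O + 7} = \frac{M + 0}{7 + O} = \frac{M}{7 + O}$)
$\sqrt{\left(-91 + 82\right) g{\left(11,K{\left(3 \right)} \right)} - 44255} = \sqrt{\left(-91 + 82\right) \frac{11}{7 + 3} - 44255} = \sqrt{- 9 \cdot \frac{11}{10} - 44255} = \sqrt{- 9 \cdot 11 \cdot \frac{1}{10} - 44255} = \sqrt{\left(-9\right) \frac{11}{10} - 44255} = \sqrt{- \frac{99}{10} - 44255} = \sqrt{- \frac{442649}{10}} = \frac{i \sqrt{4426490}}{10}$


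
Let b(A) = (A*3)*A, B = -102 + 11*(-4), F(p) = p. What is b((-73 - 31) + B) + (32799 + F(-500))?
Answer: 219799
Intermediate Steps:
B = -146 (B = -102 - 44 = -146)
b(A) = 3*A**2 (b(A) = (3*A)*A = 3*A**2)
b((-73 - 31) + B) + (32799 + F(-500)) = 3*((-73 - 31) - 146)**2 + (32799 - 500) = 3*(-104 - 146)**2 + 32299 = 3*(-250)**2 + 32299 = 3*62500 + 32299 = 187500 + 32299 = 219799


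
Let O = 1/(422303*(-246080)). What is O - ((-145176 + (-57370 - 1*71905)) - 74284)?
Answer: 36240653576366399/103920322240 ≈ 3.4874e+5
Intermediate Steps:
O = -1/103920322240 (O = (1/422303)*(-1/246080) = -1/103920322240 ≈ -9.6228e-12)
O - ((-145176 + (-57370 - 1*71905)) - 74284) = -1/103920322240 - ((-145176 + (-57370 - 1*71905)) - 74284) = -1/103920322240 - ((-145176 + (-57370 - 71905)) - 74284) = -1/103920322240 - ((-145176 - 129275) - 74284) = -1/103920322240 - (-274451 - 74284) = -1/103920322240 - 1*(-348735) = -1/103920322240 + 348735 = 36240653576366399/103920322240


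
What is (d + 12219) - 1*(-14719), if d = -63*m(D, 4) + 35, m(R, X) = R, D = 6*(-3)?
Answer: 28107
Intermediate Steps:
D = -18
d = 1169 (d = -63*(-18) + 35 = 1134 + 35 = 1169)
(d + 12219) - 1*(-14719) = (1169 + 12219) - 1*(-14719) = 13388 + 14719 = 28107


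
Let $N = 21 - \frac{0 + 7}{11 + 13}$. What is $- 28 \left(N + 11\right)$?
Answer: $- \frac{5327}{6} \approx -887.83$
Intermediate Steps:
$N = \frac{497}{24}$ ($N = 21 - \frac{7}{24} = \frac{497}{24} \approx 20.708$)
$- 28 \left(N + 11\right) = - 28 \left(\frac{497}{24} + 11\right) = \left(-28\right) \frac{761}{24} = - \frac{5327}{6}$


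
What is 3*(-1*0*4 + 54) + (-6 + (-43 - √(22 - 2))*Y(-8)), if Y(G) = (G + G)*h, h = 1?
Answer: 844 + 32*√5 ≈ 915.55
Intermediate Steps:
Y(G) = 2*G (Y(G) = (G + G)*1 = (2*G)*1 = 2*G)
3*(-1*0*4 + 54) + (-6 + (-43 - √(22 - 2))*Y(-8)) = 3*(-1*0*4 + 54) + (-6 + (-43 - √(22 - 2))*(2*(-8))) = 3*(0*4 + 54) + (-6 + (-43 - √20)*(-16)) = 3*(0 + 54) + (-6 + (-43 - 2*√5)*(-16)) = 3*54 + (-6 + (-43 - 2*√5)*(-16)) = 162 + (-6 + (688 + 32*√5)) = 162 + (682 + 32*√5) = 844 + 32*√5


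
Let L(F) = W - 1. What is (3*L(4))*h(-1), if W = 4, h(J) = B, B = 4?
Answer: 36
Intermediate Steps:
h(J) = 4
L(F) = 3 (L(F) = 4 - 1 = 3)
(3*L(4))*h(-1) = (3*3)*4 = 9*4 = 36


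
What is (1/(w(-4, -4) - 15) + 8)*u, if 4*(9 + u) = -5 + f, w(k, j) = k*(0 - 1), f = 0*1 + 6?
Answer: -3045/44 ≈ -69.205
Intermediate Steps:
f = 6 (f = 0 + 6 = 6)
w(k, j) = -k (w(k, j) = k*(-1) = -k)
u = -35/4 (u = -9 + (-5 + 6)/4 = -9 + (¼)*1 = -9 + ¼ = -35/4 ≈ -8.7500)
(1/(w(-4, -4) - 15) + 8)*u = (1/(-1*(-4) - 15) + 8)*(-35/4) = (1/(4 - 15) + 8)*(-35/4) = (1/(-11) + 8)*(-35/4) = (-1/11 + 8)*(-35/4) = (87/11)*(-35/4) = -3045/44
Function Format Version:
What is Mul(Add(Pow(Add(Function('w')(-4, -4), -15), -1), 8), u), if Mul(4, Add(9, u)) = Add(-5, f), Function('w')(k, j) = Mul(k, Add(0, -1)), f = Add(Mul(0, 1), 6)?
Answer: Rational(-3045, 44) ≈ -69.205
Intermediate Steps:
f = 6 (f = Add(0, 6) = 6)
Function('w')(k, j) = Mul(-1, k) (Function('w')(k, j) = Mul(k, -1) = Mul(-1, k))
u = Rational(-35, 4) (u = Add(-9, Mul(Rational(1, 4), Add(-5, 6))) = Add(-9, Mul(Rational(1, 4), 1)) = Add(-9, Rational(1, 4)) = Rational(-35, 4) ≈ -8.7500)
Mul(Add(Pow(Add(Function('w')(-4, -4), -15), -1), 8), u) = Mul(Add(Pow(Add(Mul(-1, -4), -15), -1), 8), Rational(-35, 4)) = Mul(Add(Pow(Add(4, -15), -1), 8), Rational(-35, 4)) = Mul(Add(Pow(-11, -1), 8), Rational(-35, 4)) = Mul(Add(Rational(-1, 11), 8), Rational(-35, 4)) = Mul(Rational(87, 11), Rational(-35, 4)) = Rational(-3045, 44)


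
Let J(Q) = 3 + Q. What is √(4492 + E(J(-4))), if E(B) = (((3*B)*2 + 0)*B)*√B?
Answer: √(4492 + 6*I) ≈ 67.022 + 0.0448*I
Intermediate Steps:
E(B) = 6*B^(5/2) (E(B) = ((6*B + 0)*B)*√B = ((6*B)*B)*√B = (6*B²)*√B = 6*B^(5/2))
√(4492 + E(J(-4))) = √(4492 + 6*(3 - 4)^(5/2)) = √(4492 + 6*(-1)^(5/2)) = √(4492 + 6*I)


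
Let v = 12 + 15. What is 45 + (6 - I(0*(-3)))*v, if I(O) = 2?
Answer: 153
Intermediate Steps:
v = 27
45 + (6 - I(0*(-3)))*v = 45 + (6 - 1*2)*27 = 45 + (6 - 2)*27 = 45 + 4*27 = 45 + 108 = 153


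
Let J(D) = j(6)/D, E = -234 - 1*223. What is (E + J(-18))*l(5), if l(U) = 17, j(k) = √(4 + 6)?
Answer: -7769 - 17*√10/18 ≈ -7772.0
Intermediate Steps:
j(k) = √10
E = -457 (E = -234 - 223 = -457)
J(D) = √10/D
(E + J(-18))*l(5) = (-457 + √10/(-18))*17 = (-457 + √10*(-1/18))*17 = (-457 - √10/18)*17 = -7769 - 17*√10/18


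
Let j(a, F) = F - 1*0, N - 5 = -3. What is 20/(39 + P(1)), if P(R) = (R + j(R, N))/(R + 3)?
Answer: 80/159 ≈ 0.50314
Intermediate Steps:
N = 2 (N = 5 - 3 = 2)
j(a, F) = F (j(a, F) = F + 0 = F)
P(R) = (2 + R)/(3 + R) (P(R) = (R + 2)/(R + 3) = (2 + R)/(3 + R))
20/(39 + P(1)) = 20/(39 + (2 + 1)/(3 + 1)) = 20/(39 + 3/4) = 20/(39 + (¼)*3) = 20/(39 + ¾) = 20/(159/4) = 20*(4/159) = 80/159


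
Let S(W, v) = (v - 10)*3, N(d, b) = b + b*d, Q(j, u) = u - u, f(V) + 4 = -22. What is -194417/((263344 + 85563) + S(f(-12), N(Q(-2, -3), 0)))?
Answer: -194417/348877 ≈ -0.55727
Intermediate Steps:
f(V) = -26 (f(V) = -4 - 22 = -26)
Q(j, u) = 0
S(W, v) = -30 + 3*v (S(W, v) = (-10 + v)*3 = -30 + 3*v)
-194417/((263344 + 85563) + S(f(-12), N(Q(-2, -3), 0))) = -194417/((263344 + 85563) + (-30 + 3*(0*(1 + 0)))) = -194417/(348907 + (-30 + 3*(0*1))) = -194417/(348907 + (-30 + 3*0)) = -194417/(348907 + (-30 + 0)) = -194417/(348907 - 30) = -194417/348877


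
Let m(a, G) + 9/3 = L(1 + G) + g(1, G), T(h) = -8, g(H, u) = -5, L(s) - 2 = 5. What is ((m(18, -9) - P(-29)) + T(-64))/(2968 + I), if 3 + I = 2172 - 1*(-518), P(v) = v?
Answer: 4/1131 ≈ 0.0035367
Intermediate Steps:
L(s) = 7 (L(s) = 2 + 5 = 7)
m(a, G) = -1 (m(a, G) = -3 + (7 - 5) = -3 + 2 = -1)
I = 2687 (I = -3 + (2172 - 1*(-518)) = -3 + (2172 + 518) = -3 + 2690 = 2687)
((m(18, -9) - P(-29)) + T(-64))/(2968 + I) = ((-1 - 1*(-29)) - 8)/(2968 + 2687) = ((-1 + 29) - 8)/5655 = (28 - 8)*(1/5655) = 20*(1/5655) = 4/1131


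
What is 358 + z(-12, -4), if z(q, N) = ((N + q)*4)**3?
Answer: -261786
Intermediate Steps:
z(q, N) = (4*N + 4*q)**3
358 + z(-12, -4) = 358 + 64*(-4 - 12)**3 = 358 + 64*(-16)**3 = 358 + 64*(-4096) = 358 - 262144 = -261786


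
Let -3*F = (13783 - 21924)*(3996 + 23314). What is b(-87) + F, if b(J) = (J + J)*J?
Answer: 222376124/3 ≈ 7.4125e+7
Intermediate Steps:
b(J) = 2*J² (b(J) = (2*J)*J = 2*J²)
F = 222330710/3 (F = -(13783 - 21924)*(3996 + 23314)/3 = -(-8141)*27310/3 = -⅓*(-222330710) = 222330710/3 ≈ 7.4110e+7)
b(-87) + F = 2*(-87)² + 222330710/3 = 2*7569 + 222330710/3 = 15138 + 222330710/3 = 222376124/3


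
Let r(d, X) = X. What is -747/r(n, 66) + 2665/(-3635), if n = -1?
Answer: -192749/15994 ≈ -12.051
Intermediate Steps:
-747/r(n, 66) + 2665/(-3635) = -747/66 + 2665/(-3635) = -747*1/66 + 2665*(-1/3635) = -249/22 - 533/727 = -192749/15994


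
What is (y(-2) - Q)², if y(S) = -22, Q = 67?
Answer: 7921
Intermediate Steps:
(y(-2) - Q)² = (-22 - 1*67)² = (-22 - 67)² = (-89)² = 7921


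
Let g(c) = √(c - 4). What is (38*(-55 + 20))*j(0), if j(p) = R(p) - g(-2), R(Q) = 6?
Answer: -7980 + 1330*I*√6 ≈ -7980.0 + 3257.8*I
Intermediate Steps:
g(c) = √(-4 + c)
j(p) = 6 - I*√6 (j(p) = 6 - √(-4 - 2) = 6 - √(-6) = 6 - I*√6)
(38*(-55 + 20))*j(0) = (38*(-55 + 20))*(6 - I*√6) = (38*(-35))*(6 - I*√6) = -1330*(6 - I*√6) = -7980 + 1330*I*√6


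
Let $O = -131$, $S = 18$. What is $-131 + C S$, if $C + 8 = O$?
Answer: $-2633$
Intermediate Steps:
$C = -139$ ($C = -8 - 131 = -139$)
$-131 + C S = -131 - 2502 = -2633$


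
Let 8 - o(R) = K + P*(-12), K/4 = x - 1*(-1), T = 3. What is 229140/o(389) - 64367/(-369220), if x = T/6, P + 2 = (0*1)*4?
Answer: -42300827363/4061420 ≈ -10415.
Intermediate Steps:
P = -2 (P = -2 + (0*1)*4 = -2 + 0*4 = -2 + 0 = -2)
x = 1/2 (x = 3/6 = 3*(1/6) = 1/2 ≈ 0.50000)
K = 6 (K = 4*(1/2 - 1*(-1)) = 4*(1/2 + 1) = 4*(3/2) = 6)
o(R) = -22 (o(R) = 8 - (6 - 2*(-12)) = 8 - (6 + 24) = 8 - 1*30 = 8 - 30 = -22)
229140/o(389) - 64367/(-369220) = 229140/(-22) - 64367/(-369220) = 229140*(-1/22) - 64367*(-1/369220) = -114570/11 + 64367/369220 = -42300827363/4061420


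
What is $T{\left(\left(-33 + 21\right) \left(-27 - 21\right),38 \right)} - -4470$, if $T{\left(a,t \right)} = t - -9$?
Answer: $4517$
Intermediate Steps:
$T{\left(a,t \right)} = 9 + t$ ($T{\left(a,t \right)} = t + 9 = 9 + t$)
$T{\left(\left(-33 + 21\right) \left(-27 - 21\right),38 \right)} - -4470 = \left(9 + 38\right) - -4470 = 47 + 4470 = 4517$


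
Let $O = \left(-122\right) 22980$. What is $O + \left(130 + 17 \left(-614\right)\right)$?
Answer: $-2813868$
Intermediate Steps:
$O = -2803560$
$O + \left(130 + 17 \left(-614\right)\right) = -2803560 + \left(130 + 17 \left(-614\right)\right) = -2803560 + \left(130 - 10438\right) = -2803560 - 10308 = -2813868$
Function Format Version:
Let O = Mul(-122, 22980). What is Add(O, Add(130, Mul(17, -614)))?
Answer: -2813868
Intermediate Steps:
O = -2803560
Add(O, Add(130, Mul(17, -614))) = Add(-2803560, Add(130, Mul(17, -614))) = Add(-2803560, Add(130, -10438)) = Add(-2803560, -10308) = -2813868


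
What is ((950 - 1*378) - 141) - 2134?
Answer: -1703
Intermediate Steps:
((950 - 1*378) - 141) - 2134 = ((950 - 378) - 141) - 2134 = (572 - 141) - 2134 = 431 - 2134 = -1703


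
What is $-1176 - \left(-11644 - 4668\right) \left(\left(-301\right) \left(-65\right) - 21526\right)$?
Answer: $-31989008$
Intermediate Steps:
$-1176 - \left(-11644 - 4668\right) \left(\left(-301\right) \left(-65\right) - 21526\right) = -1176 - - 16312 \left(19565 - 21526\right) = -1176 - \left(-16312\right) \left(-1961\right) = -1176 - 31987832 = -31989008$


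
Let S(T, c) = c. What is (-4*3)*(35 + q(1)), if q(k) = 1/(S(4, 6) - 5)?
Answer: -432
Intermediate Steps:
q(k) = 1 (q(k) = 1/(6 - 5) = 1/1 = 1)
(-4*3)*(35 + q(1)) = (-4*3)*(35 + 1) = -12*36 = -432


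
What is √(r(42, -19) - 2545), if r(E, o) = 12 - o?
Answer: I*√2514 ≈ 50.14*I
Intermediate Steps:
√(r(42, -19) - 2545) = √((12 - 1*(-19)) - 2545) = √((12 + 19) - 2545) = √(31 - 2545) = √(-2514) = I*√2514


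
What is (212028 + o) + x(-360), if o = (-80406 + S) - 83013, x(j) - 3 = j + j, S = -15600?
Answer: 32292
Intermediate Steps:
x(j) = 3 + 2*j (x(j) = 3 + (j + j) = 3 + 2*j)
o = -179019 (o = (-80406 - 15600) - 83013 = -96006 - 83013 = -179019)
(212028 + o) + x(-360) = (212028 - 179019) + (3 + 2*(-360)) = 33009 + (3 - 720) = 33009 - 717 = 32292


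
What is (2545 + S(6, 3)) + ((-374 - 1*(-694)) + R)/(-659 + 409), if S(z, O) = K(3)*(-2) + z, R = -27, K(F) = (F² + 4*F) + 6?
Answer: 623957/250 ≈ 2495.8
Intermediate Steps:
K(F) = 6 + F² + 4*F
S(z, O) = -54 + z (S(z, O) = (6 + 3² + 4*3)*(-2) + z = (6 + 9 + 12)*(-2) + z = 27*(-2) + z = -54 + z)
(2545 + S(6, 3)) + ((-374 - 1*(-694)) + R)/(-659 + 409) = (2545 + (-54 + 6)) + ((-374 - 1*(-694)) - 27)/(-659 + 409) = (2545 - 48) + ((-374 + 694) - 27)/(-250) = 2497 + (320 - 27)*(-1/250) = 2497 + 293*(-1/250) = 2497 - 293/250 = 623957/250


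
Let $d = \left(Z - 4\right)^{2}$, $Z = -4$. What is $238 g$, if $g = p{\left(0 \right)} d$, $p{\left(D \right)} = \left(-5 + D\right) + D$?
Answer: $-76160$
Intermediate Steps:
$p{\left(D \right)} = -5 + 2 D$
$d = 64$ ($d = \left(-4 - 4\right)^{2} = \left(-8\right)^{2} = 64$)
$g = -320$ ($g = \left(-5 + 2 \cdot 0\right) 64 = \left(-5 + 0\right) 64 = \left(-5\right) 64 = -320$)
$238 g = 238 \left(-320\right) = -76160$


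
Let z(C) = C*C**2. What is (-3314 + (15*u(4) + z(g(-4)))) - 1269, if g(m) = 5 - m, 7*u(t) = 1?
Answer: -26963/7 ≈ -3851.9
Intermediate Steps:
u(t) = 1/7 (u(t) = (1/7)*1 = 1/7)
z(C) = C**3
(-3314 + (15*u(4) + z(g(-4)))) - 1269 = (-3314 + (15*(1/7) + (5 - 1*(-4))**3)) - 1269 = (-3314 + (15/7 + (5 + 4)**3)) - 1269 = (-3314 + (15/7 + 9**3)) - 1269 = (-3314 + (15/7 + 729)) - 1269 = (-3314 + 5118/7) - 1269 = -18080/7 - 1269 = -26963/7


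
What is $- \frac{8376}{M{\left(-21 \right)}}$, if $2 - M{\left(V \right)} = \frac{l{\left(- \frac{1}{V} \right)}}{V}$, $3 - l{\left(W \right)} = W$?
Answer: $- \frac{461727}{118} \approx -3912.9$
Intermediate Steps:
$l{\left(W \right)} = 3 - W$
$M{\left(V \right)} = 2 - \frac{3 + \frac{1}{V}}{V}$ ($M{\left(V \right)} = 2 - \frac{3 - - \frac{1}{V}}{V} = 2 - \frac{3 + \frac{1}{V}}{V}$)
$- \frac{8376}{M{\left(-21 \right)}} = - \frac{8376}{2 - \frac{1}{441} - \frac{3}{-21}} = - \frac{8376}{2 - \frac{1}{441} - - \frac{1}{7}} = - \frac{8376}{2 - \frac{1}{441} + \frac{1}{7}} = - \frac{8376}{\frac{944}{441}} = \left(-8376\right) \frac{441}{944} = - \frac{461727}{118}$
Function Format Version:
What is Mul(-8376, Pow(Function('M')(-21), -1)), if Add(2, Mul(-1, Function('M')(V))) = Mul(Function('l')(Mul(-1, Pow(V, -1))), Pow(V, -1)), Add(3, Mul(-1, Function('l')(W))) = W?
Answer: Rational(-461727, 118) ≈ -3912.9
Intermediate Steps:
Function('l')(W) = Add(3, Mul(-1, W))
Function('M')(V) = Add(2, Mul(-1, Pow(V, -1), Add(3, Pow(V, -1)))) (Function('M')(V) = Add(2, Mul(-1, Mul(Add(3, Mul(-1, Mul(-1, Pow(V, -1)))), Pow(V, -1)))) = Add(2, Mul(-1, Mul(Add(3, Pow(V, -1)), Pow(V, -1)))) = Add(2, Mul(-1, Mul(Pow(V, -1), Add(3, Pow(V, -1))))) = Add(2, Mul(-1, Pow(V, -1), Add(3, Pow(V, -1)))))
Mul(-8376, Pow(Function('M')(-21), -1)) = Mul(-8376, Pow(Add(2, Mul(-1, Pow(-21, -2)), Mul(-3, Pow(-21, -1))), -1)) = Mul(-8376, Pow(Add(2, Mul(-1, Rational(1, 441)), Mul(-3, Rational(-1, 21))), -1)) = Mul(-8376, Pow(Add(2, Rational(-1, 441), Rational(1, 7)), -1)) = Mul(-8376, Pow(Rational(944, 441), -1)) = Mul(-8376, Rational(441, 944)) = Rational(-461727, 118)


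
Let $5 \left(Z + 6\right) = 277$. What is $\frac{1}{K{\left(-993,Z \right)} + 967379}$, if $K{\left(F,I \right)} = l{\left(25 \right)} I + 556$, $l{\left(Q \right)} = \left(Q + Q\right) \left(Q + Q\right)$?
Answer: $\frac{1}{1091435} \approx 9.1622 \cdot 10^{-7}$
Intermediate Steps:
$Z = \frac{247}{5}$ ($Z = -6 + \frac{1}{5} \cdot 277 = -6 + \frac{277}{5} = \frac{247}{5} \approx 49.4$)
$l{\left(Q \right)} = 4 Q^{2}$ ($l{\left(Q \right)} = 2 Q 2 Q = 4 Q^{2}$)
$K{\left(F,I \right)} = 556 + 2500 I$ ($K{\left(F,I \right)} = 4 \cdot 25^{2} I + 556 = 4 \cdot 625 I + 556 = 2500 I + 556 = 556 + 2500 I$)
$\frac{1}{K{\left(-993,Z \right)} + 967379} = \frac{1}{\left(556 + 2500 \cdot \frac{247}{5}\right) + 967379} = \frac{1}{\left(556 + 123500\right) + 967379} = \frac{1}{124056 + 967379} = \frac{1}{1091435}$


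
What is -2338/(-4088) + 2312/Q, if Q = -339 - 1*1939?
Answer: -8667/19564 ≈ -0.44301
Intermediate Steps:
Q = -2278 (Q = -339 - 1939 = -2278)
-2338/(-4088) + 2312/Q = -2338/(-4088) + 2312/(-2278) = -2338*(-1/4088) + 2312*(-1/2278) = 167/292 - 68/67 = -8667/19564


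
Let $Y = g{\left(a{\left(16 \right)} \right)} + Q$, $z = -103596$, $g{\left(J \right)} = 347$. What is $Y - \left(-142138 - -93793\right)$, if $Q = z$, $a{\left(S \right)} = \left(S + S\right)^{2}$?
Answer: $-54904$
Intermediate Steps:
$a{\left(S \right)} = 4 S^{2}$ ($a{\left(S \right)} = \left(2 S\right)^{2} = 4 S^{2}$)
$Q = -103596$
$Y = -103249$ ($Y = 347 - 103596 = -103249$)
$Y - \left(-142138 - -93793\right) = -103249 - \left(-142138 - -93793\right) = -103249 - \left(-142138 + 93793\right) = -103249 - -48345 = -103249 + 48345 = -54904$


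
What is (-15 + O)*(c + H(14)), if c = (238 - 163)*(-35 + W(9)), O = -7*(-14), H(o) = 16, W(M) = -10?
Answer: -278797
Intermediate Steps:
O = 98
c = -3375 (c = (238 - 163)*(-35 - 10) = 75*(-45) = -3375)
(-15 + O)*(c + H(14)) = (-15 + 98)*(-3375 + 16) = 83*(-3359) = -278797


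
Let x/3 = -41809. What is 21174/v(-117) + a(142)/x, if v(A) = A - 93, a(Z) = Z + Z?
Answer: -442641823/4389945 ≈ -100.83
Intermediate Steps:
a(Z) = 2*Z
x = -125427 (x = 3*(-41809) = -125427)
v(A) = -93 + A
21174/v(-117) + a(142)/x = 21174/(-93 - 117) + (2*142)/(-125427) = 21174/(-210) + 284*(-1/125427) = 21174*(-1/210) - 284/125427 = -3529/35 - 284/125427 = -442641823/4389945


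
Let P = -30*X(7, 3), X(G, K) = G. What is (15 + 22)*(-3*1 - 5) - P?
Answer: -86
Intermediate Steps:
P = -210 (P = -30*7 = -210)
(15 + 22)*(-3*1 - 5) - P = (15 + 22)*(-3*1 - 5) - 1*(-210) = 37*(-3 - 5) + 210 = 37*(-8) + 210 = -296 + 210 = -86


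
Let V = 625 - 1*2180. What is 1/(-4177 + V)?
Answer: -1/5732 ≈ -0.00017446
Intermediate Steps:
V = -1555 (V = 625 - 2180 = -1555)
1/(-4177 + V) = 1/(-4177 - 1555) = 1/(-5732) = -1/5732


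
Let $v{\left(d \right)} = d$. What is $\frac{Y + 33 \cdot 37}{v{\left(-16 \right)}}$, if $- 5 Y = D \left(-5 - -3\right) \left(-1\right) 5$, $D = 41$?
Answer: $- \frac{1139}{16} \approx -71.188$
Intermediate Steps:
$Y = -82$ ($Y = - \frac{41 \left(-5 - -3\right) \left(-1\right) 5}{5} = - \frac{41 \left(-5 + 3\right) \left(-1\right) 5}{5} = - \frac{41 \left(-2\right) \left(-1\right) 5}{5} = - \frac{41 \cdot 2 \cdot 5}{5} = - \frac{41 \cdot 10}{5} = \left(- \frac{1}{5}\right) 410 = -82$)
$\frac{Y + 33 \cdot 37}{v{\left(-16 \right)}} = \frac{-82 + 33 \cdot 37}{-16} = \left(-82 + 1221\right) \left(- \frac{1}{16}\right) = 1139 \left(- \frac{1}{16}\right) = - \frac{1139}{16}$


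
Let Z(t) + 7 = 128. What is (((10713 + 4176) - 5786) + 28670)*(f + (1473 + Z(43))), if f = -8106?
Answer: -245977776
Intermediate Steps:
Z(t) = 121 (Z(t) = -7 + 128 = 121)
(((10713 + 4176) - 5786) + 28670)*(f + (1473 + Z(43))) = (((10713 + 4176) - 5786) + 28670)*(-8106 + (1473 + 121)) = ((14889 - 5786) + 28670)*(-8106 + 1594) = (9103 + 28670)*(-6512) = 37773*(-6512) = -245977776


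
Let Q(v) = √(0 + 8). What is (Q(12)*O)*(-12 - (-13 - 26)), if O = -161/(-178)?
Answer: 4347*√2/89 ≈ 69.074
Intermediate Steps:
Q(v) = 2*√2 (Q(v) = √8 = 2*√2)
O = 161/178 (O = -161*(-1/178) = 161/178 ≈ 0.90449)
(Q(12)*O)*(-12 - (-13 - 26)) = ((2*√2)*(161/178))*(-12 - (-13 - 26)) = (161*√2/89)*(-12 - 1*(-39)) = (161*√2/89)*(-12 + 39) = (161*√2/89)*27 = 4347*√2/89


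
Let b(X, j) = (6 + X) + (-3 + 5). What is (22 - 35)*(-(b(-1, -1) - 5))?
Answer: 26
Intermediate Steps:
b(X, j) = 8 + X (b(X, j) = (6 + X) + 2 = 8 + X)
(22 - 35)*(-(b(-1, -1) - 5)) = (22 - 35)*(-((8 - 1) - 5)) = -(-13)*(7 - 5) = -(-13)*2 = -13*(-2) = 26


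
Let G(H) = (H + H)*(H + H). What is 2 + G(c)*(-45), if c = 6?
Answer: -6478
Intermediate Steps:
G(H) = 4*H**2 (G(H) = (2*H)*(2*H) = 4*H**2)
2 + G(c)*(-45) = 2 + (4*6**2)*(-45) = 2 + (4*36)*(-45) = 2 + 144*(-45) = 2 - 6480 = -6478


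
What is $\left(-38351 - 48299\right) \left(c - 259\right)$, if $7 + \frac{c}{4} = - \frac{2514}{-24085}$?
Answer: $\frac{119617534870}{4817} \approx 2.4832 \cdot 10^{7}$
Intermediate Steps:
$c = - \frac{664324}{24085}$ ($c = -28 + 4 \left(- \frac{2514}{-24085}\right) = -28 + 4 \left(\left(-2514\right) \left(- \frac{1}{24085}\right)\right) = -28 + 4 \cdot \frac{2514}{24085} = -28 + \frac{10056}{24085} = - \frac{664324}{24085} \approx -27.582$)
$\left(-38351 - 48299\right) \left(c - 259\right) = \left(-38351 - 48299\right) \left(- \frac{664324}{24085} - 259\right) = \left(-86650\right) \left(- \frac{6902339}{24085}\right) = \frac{119617534870}{4817}$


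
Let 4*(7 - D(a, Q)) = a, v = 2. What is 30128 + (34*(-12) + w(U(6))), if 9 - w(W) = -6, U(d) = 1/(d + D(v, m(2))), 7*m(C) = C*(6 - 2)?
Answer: 29735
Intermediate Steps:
m(C) = 4*C/7 (m(C) = (C*(6 - 2))/7 = (C*4)/7 = (4*C)/7 = 4*C/7)
D(a, Q) = 7 - a/4
U(d) = 1/(13/2 + d) (U(d) = 1/(d + (7 - ¼*2)) = 1/(d + (7 - ½)) = 1/(d + 13/2) = 1/(13/2 + d))
w(W) = 15 (w(W) = 9 - 1*(-6) = 9 + 6 = 15)
30128 + (34*(-12) + w(U(6))) = 30128 + (34*(-12) + 15) = 30128 + (-408 + 15) = 30128 - 393 = 29735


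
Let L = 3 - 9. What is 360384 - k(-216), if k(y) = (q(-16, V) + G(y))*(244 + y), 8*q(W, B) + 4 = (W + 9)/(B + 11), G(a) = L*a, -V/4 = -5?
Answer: 20094869/62 ≈ 3.2411e+5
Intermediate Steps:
V = 20 (V = -4*(-5) = 20)
L = -6
G(a) = -6*a
q(W, B) = -1/2 + (9 + W)/(8*(11 + B)) (q(W, B) = -1/2 + ((W + 9)/(B + 11))/8 = -1/2 + ((9 + W)/(11 + B))/8 = -1/2 + (9 + W)/(8*(11 + B)))
k(y) = (244 + y)*(-131/248 - 6*y) (k(y) = ((-35 - 16 - 4*20)/(8*(11 + 20)) - 6*y)*(244 + y) = ((1/8)*(-35 - 16 - 80)/31 - 6*y)*(244 + y) = ((1/8)*(1/31)*(-131) - 6*y)*(244 + y) = (-131/248 - 6*y)*(244 + y) = (244 + y)*(-131/248 - 6*y))
360384 - k(-216) = 360384 - (-7991/62 - 6*(-216)**2 - 363203/248*(-216)) = 360384 - (-7991/62 - 6*46656 + 9806481/31) = 360384 - (-7991/62 - 279936 + 9806481/31) = 360384 - 1*2248939/62 = 360384 - 2248939/62 = 20094869/62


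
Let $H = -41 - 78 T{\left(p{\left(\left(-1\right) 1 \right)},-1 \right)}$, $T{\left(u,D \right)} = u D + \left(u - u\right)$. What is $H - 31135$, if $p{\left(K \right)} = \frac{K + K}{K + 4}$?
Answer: $-31228$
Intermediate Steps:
$p{\left(K \right)} = \frac{2 K}{4 + K}$
$T{\left(u,D \right)} = D u$ ($T{\left(u,D \right)} = D u + 0 = D u$)
$H = -93$ ($H = -41 - 78 \left(- \frac{2 \left(\left(-1\right) 1\right)}{4 - 1}\right) = -41 - 78 \left(- \frac{2 \left(-1\right)}{4 - 1}\right) = -41 - 78 \left(- \frac{2 \left(-1\right)}{3}\right) = -41 - 78 \left(\left(-1\right) \left(- \frac{2}{3}\right)\right) = -41 - 52 = -93$)
$H - 31135 = -93 - 31135 = -31228$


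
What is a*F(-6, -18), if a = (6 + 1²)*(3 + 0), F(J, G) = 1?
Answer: 21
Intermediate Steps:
a = 21 (a = (6 + 1)*3 = 7*3 = 21)
a*F(-6, -18) = 21*1 = 21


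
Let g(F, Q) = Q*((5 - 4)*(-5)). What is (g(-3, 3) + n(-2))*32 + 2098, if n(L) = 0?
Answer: 1618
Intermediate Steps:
g(F, Q) = -5*Q (g(F, Q) = Q*(1*(-5)) = Q*(-5) = -5*Q)
(g(-3, 3) + n(-2))*32 + 2098 = (-5*3 + 0)*32 + 2098 = (-15 + 0)*32 + 2098 = -15*32 + 2098 = -480 + 2098 = 1618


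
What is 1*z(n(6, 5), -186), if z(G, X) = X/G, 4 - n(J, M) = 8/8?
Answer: -62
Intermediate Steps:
n(J, M) = 3 (n(J, M) = 4 - 8/8 = 4 - 1*1 = 4 - 1 = 3)
1*z(n(6, 5), -186) = 1*(-186/3) = 1*(-186*⅓) = 1*(-62) = -62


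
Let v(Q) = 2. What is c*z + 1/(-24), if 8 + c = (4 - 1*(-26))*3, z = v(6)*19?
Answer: 74783/24 ≈ 3116.0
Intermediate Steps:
z = 38 (z = 2*19 = 38)
c = 82 (c = -8 + (4 - 1*(-26))*3 = -8 + (4 + 26)*3 = -8 + 30*3 = -8 + 90 = 82)
c*z + 1/(-24) = 82*38 + 1/(-24) = 3116 - 1/24 = 74783/24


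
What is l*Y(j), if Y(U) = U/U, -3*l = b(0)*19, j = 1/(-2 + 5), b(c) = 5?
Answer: -95/3 ≈ -31.667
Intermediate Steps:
j = ⅓ (j = 1/3 = ⅓ ≈ 0.33333)
l = -95/3 (l = -5*19/3 = -⅓*95 = -95/3 ≈ -31.667)
Y(U) = 1
l*Y(j) = -95/3*1 = -95/3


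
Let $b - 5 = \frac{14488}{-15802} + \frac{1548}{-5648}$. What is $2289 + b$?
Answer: $\frac{25579064113}{11156212} \approx 2292.8$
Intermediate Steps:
$b = \frac{42494845}{11156212}$ ($b = 5 + \left(\frac{14488}{-15802} + \frac{1548}{-5648}\right) = 5 + \left(14488 \left(- \frac{1}{15802}\right) + 1548 \left(- \frac{1}{5648}\right)\right) = 5 - \frac{13286215}{11156212} = \frac{42494845}{11156212} \approx 3.8091$)
$2289 + b = 2289 + \frac{42494845}{11156212} = \frac{25579064113}{11156212}$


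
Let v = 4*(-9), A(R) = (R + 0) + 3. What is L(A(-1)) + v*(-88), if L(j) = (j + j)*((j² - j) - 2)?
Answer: 3168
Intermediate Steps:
A(R) = 3 + R (A(R) = R + 3 = 3 + R)
L(j) = 2*j*(-2 + j² - j) (L(j) = (2*j)*(-2 + j² - j) = 2*j*(-2 + j² - j))
v = -36
L(A(-1)) + v*(-88) = 2*(3 - 1)*(-2 + (3 - 1)² - (3 - 1)) - 36*(-88) = 2*2*(-2 + 2² - 1*2) + 3168 = 2*2*(-2 + 4 - 2) + 3168 = 2*2*0 + 3168 = 0 + 3168 = 3168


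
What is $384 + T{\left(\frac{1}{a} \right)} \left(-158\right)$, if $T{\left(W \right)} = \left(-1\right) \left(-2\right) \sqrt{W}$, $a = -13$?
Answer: $384 - \frac{316 i \sqrt{13}}{13} \approx 384.0 - 87.643 i$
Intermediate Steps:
$T{\left(W \right)} = 2 \sqrt{W}$
$384 + T{\left(\frac{1}{a} \right)} \left(-158\right) = 384 + 2 \sqrt{\frac{1}{-13}} \left(-158\right) = 384 + 2 \sqrt{- \frac{1}{13}} \left(-158\right) = 384 + 2 \frac{i \sqrt{13}}{13} \left(-158\right) = 384 + \frac{2 i \sqrt{13}}{13} \left(-158\right) = 384 - \frac{316 i \sqrt{13}}{13}$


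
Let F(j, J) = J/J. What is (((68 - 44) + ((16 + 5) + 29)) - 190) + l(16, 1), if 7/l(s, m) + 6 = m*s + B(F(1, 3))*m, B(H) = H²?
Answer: -1269/11 ≈ -115.36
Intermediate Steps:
F(j, J) = 1
l(s, m) = 7/(-6 + m + m*s) (l(s, m) = 7/(-6 + (m*s + 1²*m)) = 7/(-6 + (m*s + 1*m)) = 7/(-6 + (m*s + m)) = 7/(-6 + (m + m*s)) = 7/(-6 + m + m*s))
(((68 - 44) + ((16 + 5) + 29)) - 190) + l(16, 1) = (((68 - 44) + ((16 + 5) + 29)) - 190) + 7/(-6 + 1 + 1*16) = ((24 + (21 + 29)) - 190) + 7/(-6 + 1 + 16) = ((24 + 50) - 190) + 7/11 = (74 - 190) + 7*(1/11) = -116 + 7/11 = -1269/11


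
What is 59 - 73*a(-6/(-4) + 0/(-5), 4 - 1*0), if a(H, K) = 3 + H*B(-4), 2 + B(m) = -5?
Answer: 1213/2 ≈ 606.50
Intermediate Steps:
B(m) = -7 (B(m) = -2 - 5 = -7)
a(H, K) = 3 - 7*H (a(H, K) = 3 + H*(-7) = 3 - 7*H)
59 - 73*a(-6/(-4) + 0/(-5), 4 - 1*0) = 59 - 73*(3 - 7*(-6/(-4) + 0/(-5))) = 59 - 73*(3 - 7*(-6*(-1/4) + 0*(-1/5))) = 59 - 73*(3 - 7*(3/2 + 0)) = 59 - 73*(3 - 7*3/2) = 59 - 73*(3 - 21/2) = 59 - 73*(-15/2) = 59 + 1095/2 = 1213/2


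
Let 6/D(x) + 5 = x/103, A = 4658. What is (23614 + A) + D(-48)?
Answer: 15916518/563 ≈ 28271.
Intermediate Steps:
D(x) = 6/(-5 + x/103)
(23614 + A) + D(-48) = (23614 + 4658) + 618/(-515 - 48) = 28272 + 618/(-563) = 28272 + 618*(-1/563) = 28272 - 618/563 = 15916518/563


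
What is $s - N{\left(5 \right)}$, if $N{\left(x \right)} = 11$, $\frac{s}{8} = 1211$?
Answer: $9677$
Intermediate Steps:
$s = 9688$ ($s = 8 \cdot 1211 = 9688$)
$s - N{\left(5 \right)} = 9688 - 11 = 9677$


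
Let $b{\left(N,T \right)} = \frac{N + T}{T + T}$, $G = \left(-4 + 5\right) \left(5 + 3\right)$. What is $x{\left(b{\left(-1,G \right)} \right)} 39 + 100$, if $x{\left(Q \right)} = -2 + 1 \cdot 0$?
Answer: $22$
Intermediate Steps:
$G = 8$ ($G = 1 \cdot 8 = 8$)
$b{\left(N,T \right)} = \frac{N + T}{2 T}$
$x{\left(Q \right)} = -2$ ($x{\left(Q \right)} = -2 + 0 = -2$)
$x{\left(b{\left(-1,G \right)} \right)} 39 + 100 = \left(-2\right) 39 + 100 = -78 + 100 = 22$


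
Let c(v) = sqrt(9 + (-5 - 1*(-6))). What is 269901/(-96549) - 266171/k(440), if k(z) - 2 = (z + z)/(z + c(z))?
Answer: -331687907392693/4984438674 - 5855762*sqrt(10)/77439 ≈ -66784.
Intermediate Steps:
c(v) = sqrt(10) (c(v) = sqrt(9 + (-5 + 6)) = sqrt(9 + 1) = sqrt(10))
k(z) = 2 + 2*z/(z + sqrt(10)) (k(z) = 2 + (z + z)/(z + sqrt(10)) = 2 + (2*z)/(z + sqrt(10)) = 2 + 2*z/(z + sqrt(10)))
269901/(-96549) - 266171/k(440) = 269901/(-96549) - 266171*(440 + sqrt(10))/(2*(sqrt(10) + 2*440)) = 269901*(-1/96549) - 266171*(440 + sqrt(10))/(2*(sqrt(10) + 880)) = -89967/32183 - 266171*(440 + sqrt(10))/(2*(880 + sqrt(10)))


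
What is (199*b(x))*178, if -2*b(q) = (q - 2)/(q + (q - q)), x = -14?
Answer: -141688/7 ≈ -20241.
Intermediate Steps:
b(q) = -(-2 + q)/(2*q) (b(q) = -(q - 2)/(2*(q + (q - q))) = -(-2 + q)/(2*(q + 0)) = -(-2 + q)/(2*q))
(199*b(x))*178 = (199*((½)*(2 - 1*(-14))/(-14)))*178 = (199*((½)*(-1/14)*(2 + 14)))*178 = (199*((½)*(-1/14)*16))*178 = (199*(-4/7))*178 = -796/7*178 = -141688/7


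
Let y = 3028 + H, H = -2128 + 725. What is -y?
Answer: -1625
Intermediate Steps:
H = -1403
y = 1625 (y = 3028 - 1403 = 1625)
-y = -1*1625 = -1625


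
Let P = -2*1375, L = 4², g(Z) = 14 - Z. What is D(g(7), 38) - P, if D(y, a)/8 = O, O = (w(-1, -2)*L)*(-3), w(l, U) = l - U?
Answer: 2366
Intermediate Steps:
L = 16
P = -2750
O = -48 (O = ((-1 - 1*(-2))*16)*(-3) = ((-1 + 2)*16)*(-3) = (1*16)*(-3) = 16*(-3) = -48)
D(y, a) = -384 (D(y, a) = 8*(-48) = -384)
D(g(7), 38) - P = -384 - 1*(-2750) = -384 + 2750 = 2366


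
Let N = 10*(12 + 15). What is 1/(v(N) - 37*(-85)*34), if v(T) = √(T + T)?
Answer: 10693/1143402436 - 3*√15/5717012180 ≈ 9.3499e-6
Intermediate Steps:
N = 270 (N = 10*27 = 270)
v(T) = √2*√T (v(T) = √(2*T) = √2*√T)
1/(v(N) - 37*(-85)*34) = 1/(√2*√270 - 37*(-85)*34) = 1/(√2*(3*√30) + 3145*34) = 1/(6*√15 + 106930) = 1/(106930 + 6*√15)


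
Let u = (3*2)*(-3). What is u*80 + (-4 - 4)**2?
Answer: -1376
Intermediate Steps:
u = -18 (u = 6*(-3) = -18)
u*80 + (-4 - 4)**2 = -18*80 + (-4 - 4)**2 = -1440 + (-8)**2 = -1440 + 64 = -1376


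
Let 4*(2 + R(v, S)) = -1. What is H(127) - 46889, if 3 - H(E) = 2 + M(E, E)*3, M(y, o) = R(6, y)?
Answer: -187525/4 ≈ -46881.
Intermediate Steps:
R(v, S) = -9/4 (R(v, S) = -2 + (¼)*(-1) = -2 - ¼ = -9/4)
M(y, o) = -9/4
H(E) = 31/4 (H(E) = 3 - (2 - 9/4*3) = 3 - (2 - 27/4) = 3 - 1*(-19/4) = 3 + 19/4 = 31/4)
H(127) - 46889 = 31/4 - 46889 = -187525/4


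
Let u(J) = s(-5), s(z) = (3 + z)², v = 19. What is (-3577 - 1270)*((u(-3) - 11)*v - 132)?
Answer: 1284455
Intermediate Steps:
u(J) = 4 (u(J) = (3 - 5)² = (-2)² = 4)
(-3577 - 1270)*((u(-3) - 11)*v - 132) = (-3577 - 1270)*((4 - 11)*19 - 132) = -4847*(-7*19 - 132) = -4847*(-133 - 132) = -4847*(-265) = 1284455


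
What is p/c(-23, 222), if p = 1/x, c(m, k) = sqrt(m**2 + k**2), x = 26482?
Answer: sqrt(49813)/1319147866 ≈ 1.6919e-7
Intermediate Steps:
c(m, k) = sqrt(k**2 + m**2)
p = 1/26482 ≈ 3.7762e-5
p/c(-23, 222) = 1/(26482*(sqrt(222**2 + (-23)**2))) = 1/(26482*(sqrt(49284 + 529))) = 1/(26482*(sqrt(49813))) = (sqrt(49813)/49813)/26482 = sqrt(49813)/1319147866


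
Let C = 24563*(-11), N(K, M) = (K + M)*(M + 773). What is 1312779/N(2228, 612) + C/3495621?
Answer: 3526200694559/13749675641400 ≈ 0.25646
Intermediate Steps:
N(K, M) = (773 + M)*(K + M) (N(K, M) = (K + M)*(773 + M) = (773 + M)*(K + M))
C = -270193
1312779/N(2228, 612) + C/3495621 = 1312779/(612² + 773*2228 + 773*612 + 2228*612) - 270193/3495621 = 1312779/(374544 + 1722244 + 473076 + 1363536) - 270193*1/3495621 = 1312779/3933400 - 270193/3495621 = 3526200694559/13749675641400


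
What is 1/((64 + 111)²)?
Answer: 1/30625 ≈ 3.2653e-5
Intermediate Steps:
1/((64 + 111)²) = 1/(175²) = 1/30625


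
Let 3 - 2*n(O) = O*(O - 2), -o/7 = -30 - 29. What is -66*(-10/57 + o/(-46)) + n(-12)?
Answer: 455917/874 ≈ 521.64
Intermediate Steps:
o = 413 (o = -7*(-30 - 29) = -7*(-59) = 413)
n(O) = 3/2 - O*(-2 + O)/2 (n(O) = 3/2 - O*(O - 2)/2 = 3/2 - O*(-2 + O)/2)
-66*(-10/57 + o/(-46)) + n(-12) = -66*(-10/57 + 413/(-46)) + (3/2 - 12 - ½*(-12)²) = -66*(-10*1/57 + 413*(-1/46)) + (3/2 - 12 - ½*144) = -66*(-10/57 - 413/46) + (3/2 - 12 - 72) = -66*(-24001/2622) - 165/2 = 264011/437 - 165/2 = 455917/874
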